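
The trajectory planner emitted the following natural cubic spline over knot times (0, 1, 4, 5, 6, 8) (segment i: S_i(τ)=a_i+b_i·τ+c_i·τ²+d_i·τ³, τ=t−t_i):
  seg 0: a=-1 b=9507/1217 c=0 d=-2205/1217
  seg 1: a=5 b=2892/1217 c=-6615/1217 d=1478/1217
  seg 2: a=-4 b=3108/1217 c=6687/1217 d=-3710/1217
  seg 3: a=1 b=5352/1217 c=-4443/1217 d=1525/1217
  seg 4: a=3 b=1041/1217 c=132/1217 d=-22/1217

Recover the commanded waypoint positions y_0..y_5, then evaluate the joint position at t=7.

y_0=-1 y_1=5 y_2=-4 y_3=1 y_4=3 y_5=5
S(7) = 4802/1217

y_0 = S_0(0) = a_0 = -1
y_1 = S_1(0) = a_1 = 5
y_2 = S_2(0) = a_2 = -4
y_3 = S_3(0) = a_3 = 1
y_4 = S_4(0) = a_4 = 3
y_5 = S_4(2) = 5
t_q=7 is in segment 4 (τ=1); S_4(τ)=4802/1217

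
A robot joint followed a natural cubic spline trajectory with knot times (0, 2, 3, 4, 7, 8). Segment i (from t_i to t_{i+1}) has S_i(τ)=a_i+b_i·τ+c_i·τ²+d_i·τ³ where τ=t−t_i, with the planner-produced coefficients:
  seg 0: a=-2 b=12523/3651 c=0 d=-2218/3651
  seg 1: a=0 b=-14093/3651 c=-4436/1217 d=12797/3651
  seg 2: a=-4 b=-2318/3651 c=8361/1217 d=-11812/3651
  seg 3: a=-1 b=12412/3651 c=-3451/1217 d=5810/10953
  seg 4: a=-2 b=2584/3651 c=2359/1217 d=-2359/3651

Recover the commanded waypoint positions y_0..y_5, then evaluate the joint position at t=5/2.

y_0=-2 y_1=0 y_2=-4 y_3=-1 y_4=-2 y_5=0
S(5/2) = -23397/9736

y_0 = S_0(0) = a_0 = -2
y_1 = S_1(0) = a_1 = 0
y_2 = S_2(0) = a_2 = -4
y_3 = S_3(0) = a_3 = -1
y_4 = S_4(0) = a_4 = -2
y_5 = S_4(1) = 0
t_q=5/2 is in segment 1 (τ=1/2); S_1(τ)=-23397/9736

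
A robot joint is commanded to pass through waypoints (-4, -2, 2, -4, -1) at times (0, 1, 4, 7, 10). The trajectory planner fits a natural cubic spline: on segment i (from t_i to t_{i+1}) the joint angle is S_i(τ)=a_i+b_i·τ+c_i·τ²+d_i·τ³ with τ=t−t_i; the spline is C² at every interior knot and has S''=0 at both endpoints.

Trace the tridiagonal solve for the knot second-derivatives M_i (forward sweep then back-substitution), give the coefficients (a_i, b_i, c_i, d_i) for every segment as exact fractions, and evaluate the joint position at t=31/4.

  seg 0: a=-4 b=629/324 c=0 d=19/324
  seg 1: a=-2 b=343/162 c=19/108 d=-425/2916
  seg 2: a=2 b=-247/324 c=-92/81 d=703/2916
  seg 3: a=-4 b=-173/162 c=335/324 d=-335/2916
S(31/4) = -9833/2304

Δ: Δ0=2, Δ1=4/3, Δ2=-2, Δ3=1
row 1: diag=8, rhs=-4; c'=3/8, d'=-1/2
row 2: denom=12−3·3/8=87/8; d'=(-20−3·-1/2)/(87/8)=-148/87
row 3: denom=12−3·8/29=324/29; d'=(18−3·-148/87)/(324/29)=335/162
back: M3=335/162
back: M2=-148/87−8/29·335/162=-184/81
back: M1=-1/2−3/8·-184/81=19/54
M: M0=0, M1=19/54, M2=-184/81, M3=335/162, M4=0
seg 0: a=-4, c=M0/2=0, d=(M1−M0)/(6·1)=19/324, b=Δ0−h0·(2M0+M1)/6=629/324
seg 1: a=-2, c=M1/2=19/108, d=(M2−M1)/(6·3)=-425/2916, b=Δ1−h1·(2M1+M2)/6=343/162
seg 2: a=2, c=M2/2=-92/81, d=(M3−M2)/(6·3)=703/2916, b=Δ2−h2·(2M2+M3)/6=-247/324
seg 3: a=-4, c=M3/2=335/324, d=(M4−M3)/(6·3)=-335/2916, b=Δ3−h3·(2M3+M4)/6=-173/162
t_q=31/4 → seg 3, τ=3/4; S=-4+-173/162·τ+335/324·τ²+-335/2916·τ³=-9833/2304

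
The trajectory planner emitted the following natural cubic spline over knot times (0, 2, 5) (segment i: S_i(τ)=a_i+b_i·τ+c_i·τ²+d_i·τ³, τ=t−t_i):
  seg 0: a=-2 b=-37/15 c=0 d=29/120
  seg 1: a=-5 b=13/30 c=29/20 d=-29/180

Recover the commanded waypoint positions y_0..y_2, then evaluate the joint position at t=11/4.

y_0=-2 y_1=-5 y_2=5
S(11/4) = -5027/1280

y_0 = S_0(0) = a_0 = -2
y_1 = S_1(0) = a_1 = -5
y_2 = S_1(3) = 5
t_q=11/4 is in segment 1 (τ=3/4); S_1(τ)=-5027/1280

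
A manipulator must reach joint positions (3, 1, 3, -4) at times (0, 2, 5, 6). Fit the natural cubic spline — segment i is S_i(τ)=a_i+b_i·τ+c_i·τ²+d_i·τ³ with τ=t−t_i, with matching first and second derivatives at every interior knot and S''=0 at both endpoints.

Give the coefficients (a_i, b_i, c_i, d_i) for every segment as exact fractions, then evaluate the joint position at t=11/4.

Δ: Δ0=-1, Δ1=2/3, Δ2=-7
row 1: diag=10, rhs=10; c'=3/10, d'=1
row 2: denom=8−3·3/10=71/10; d'=(-46−3·1)/(71/10)=-490/71
back: M2=-490/71
back: M1=1−3/10·-490/71=218/71
M: M0=0, M1=218/71, M2=-490/71, M3=0
seg 0: a=3, c=M0/2=0, d=(M1−M0)/(6·2)=109/426, b=Δ0−h0·(2M0+M1)/6=-431/213
seg 1: a=1, c=M1/2=109/71, d=(M2−M1)/(6·3)=-118/213, b=Δ1−h1·(2M1+M2)/6=223/213
seg 2: a=3, c=M2/2=-245/71, d=(M3−M2)/(6·1)=245/213, b=Δ2−h2·(2M2+M3)/6=-1001/213
t_q=11/4 → seg 1, τ=3/4; S=1+223/213·τ+109/71·τ²+-118/213·τ³=5487/2272

  seg 0: a=3 b=-431/213 c=0 d=109/426
  seg 1: a=1 b=223/213 c=109/71 d=-118/213
  seg 2: a=3 b=-1001/213 c=-245/71 d=245/213
S(11/4) = 5487/2272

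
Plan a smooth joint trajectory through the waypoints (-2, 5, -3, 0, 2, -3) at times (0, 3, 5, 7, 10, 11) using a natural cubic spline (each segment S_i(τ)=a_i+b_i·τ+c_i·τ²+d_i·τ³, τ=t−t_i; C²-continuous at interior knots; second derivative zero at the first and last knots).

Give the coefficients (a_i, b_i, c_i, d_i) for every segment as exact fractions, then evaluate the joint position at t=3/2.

  seg 0: a=-2 b=24247/5076 c=0 d=-12403/45684
  seg 1: a=5 b=-6481/2538 c=-12403/5076 d=2183/2538
  seg 2: a=-3 b=-1697/846 c=13793/5076 d=-4895/10152
  seg 3: a=0 b=3905/1269 c=-223/1269 d=-2390/11421
  seg 4: a=2 b=-4603/1269 c=-871/423 d=871/1269
S(3/2) = 19171/4512

Δ: Δ0=7/3, Δ1=-4, Δ2=3/2, Δ3=2/3, Δ4=-5
row 1: diag=10, rhs=-38; c'=1/5, d'=-19/5
row 2: denom=8−2·1/5=38/5; d'=(33−2·-19/5)/(38/5)=203/38
row 3: denom=10−2·5/19=180/19; d'=(-5−2·203/38)/(180/19)=-149/90
row 4: denom=8−3·19/60=141/20; d'=(-34−3·-149/90)/(141/20)=-1742/423
back: M4=-1742/423
back: M3=-149/90−19/60·-1742/423=-446/1269
back: M2=203/38−5/19·-446/1269=13793/2538
back: M1=-19/5−1/5·13793/2538=-12403/2538
M: M0=0, M1=-12403/2538, M2=13793/2538, M3=-446/1269, M4=-1742/423, M5=0
seg 0: a=-2, c=M0/2=0, d=(M1−M0)/(6·3)=-12403/45684, b=Δ0−h0·(2M0+M1)/6=24247/5076
seg 1: a=5, c=M1/2=-12403/5076, d=(M2−M1)/(6·2)=2183/2538, b=Δ1−h1·(2M1+M2)/6=-6481/2538
seg 2: a=-3, c=M2/2=13793/5076, d=(M3−M2)/(6·2)=-4895/10152, b=Δ2−h2·(2M2+M3)/6=-1697/846
seg 3: a=0, c=M3/2=-223/1269, d=(M4−M3)/(6·3)=-2390/11421, b=Δ3−h3·(2M3+M4)/6=3905/1269
seg 4: a=2, c=M4/2=-871/423, d=(M5−M4)/(6·1)=871/1269, b=Δ4−h4·(2M4+M5)/6=-4603/1269
t_q=3/2 → seg 0, τ=3/2; S=-2+24247/5076·τ+0·τ²+-12403/45684·τ³=19171/4512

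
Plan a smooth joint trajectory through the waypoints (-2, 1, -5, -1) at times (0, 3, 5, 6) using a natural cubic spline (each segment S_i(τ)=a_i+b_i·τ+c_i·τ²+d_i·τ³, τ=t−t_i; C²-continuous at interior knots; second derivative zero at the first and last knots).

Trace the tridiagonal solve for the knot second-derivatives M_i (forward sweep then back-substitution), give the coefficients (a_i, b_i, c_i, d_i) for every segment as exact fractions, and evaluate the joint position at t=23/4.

Δ: Δ0=1, Δ1=-3, Δ2=4
row 1: diag=10, rhs=-24; c'=1/5, d'=-12/5
row 2: denom=6−2·1/5=28/5; d'=(42−2·-12/5)/(28/5)=117/14
back: M2=117/14
back: M1=-12/5−1/5·117/14=-57/14
M: M0=0, M1=-57/14, M2=117/14, M3=0
seg 0: a=-2, c=M0/2=0, d=(M1−M0)/(6·3)=-19/84, b=Δ0−h0·(2M0+M1)/6=85/28
seg 1: a=1, c=M1/2=-57/28, d=(M2−M1)/(6·2)=29/28, b=Δ1−h1·(2M1+M2)/6=-43/14
seg 2: a=-5, c=M2/2=117/28, d=(M3−M2)/(6·1)=-39/28, b=Δ2−h2·(2M2+M3)/6=17/14
t_q=23/4 → seg 2, τ=3/4; S=-5+17/14·τ+117/28·τ²+-39/28·τ³=-4169/1792

  seg 0: a=-2 b=85/28 c=0 d=-19/84
  seg 1: a=1 b=-43/14 c=-57/28 d=29/28
  seg 2: a=-5 b=17/14 c=117/28 d=-39/28
S(23/4) = -4169/1792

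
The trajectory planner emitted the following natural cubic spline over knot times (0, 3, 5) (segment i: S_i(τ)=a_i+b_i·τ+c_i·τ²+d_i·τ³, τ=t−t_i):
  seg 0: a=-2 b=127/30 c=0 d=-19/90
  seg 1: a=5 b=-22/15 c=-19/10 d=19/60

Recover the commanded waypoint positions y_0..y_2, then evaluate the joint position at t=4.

y_0=-2 y_1=5 y_2=-3
S(4) = 39/20

y_0 = S_0(0) = a_0 = -2
y_1 = S_1(0) = a_1 = 5
y_2 = S_1(2) = -3
t_q=4 is in segment 1 (τ=1); S_1(τ)=39/20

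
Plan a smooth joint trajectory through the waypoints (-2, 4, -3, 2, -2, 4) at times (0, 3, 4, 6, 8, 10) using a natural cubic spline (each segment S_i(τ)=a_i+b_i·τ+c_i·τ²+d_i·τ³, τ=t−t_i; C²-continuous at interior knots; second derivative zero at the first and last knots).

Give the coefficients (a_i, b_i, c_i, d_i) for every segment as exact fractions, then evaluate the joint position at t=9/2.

Δ: Δ0=2, Δ1=-7, Δ2=5/2, Δ3=-2, Δ4=3
row 1: diag=8, rhs=-54; c'=1/8, d'=-27/4
row 2: denom=6−1·1/8=47/8; d'=(57−1·-27/4)/(47/8)=510/47
row 3: denom=8−2·16/47=344/47; d'=(-27−2·510/47)/(344/47)=-2289/344
row 4: denom=8−2·47/172=641/86; d'=(30−2·-2289/344)/(641/86)=7449/1282
back: M4=7449/1282
back: M3=-2289/344−47/172·7449/1282=-5283/641
back: M2=510/47−16/47·-5283/641=8754/641
back: M1=-27/4−1/8·8754/641=-5421/641
M: M0=0, M1=-5421/641, M2=8754/641, M3=-5283/641, M4=7449/1282, M5=0
seg 0: a=-2, c=M0/2=0, d=(M1−M0)/(6·3)=-1807/3846, b=Δ0−h0·(2M0+M1)/6=7985/1282
seg 1: a=4, c=M1/2=-5421/1282, d=(M2−M1)/(6·1)=4725/1282, b=Δ1−h1·(2M1+M2)/6=-4139/641
seg 2: a=-3, c=M2/2=4377/641, d=(M3−M2)/(6·2)=-4679/2564, b=Δ2−h2·(2M2+M3)/6=-4945/1282
seg 3: a=2, c=M3/2=-5283/1282, d=(M4−M3)/(6·2)=6005/5128, b=Δ3−h3·(2M3+M4)/6=1997/1282
seg 4: a=-2, c=M4/2=7449/2564, d=(M5−M4)/(6·2)=-2483/5128, b=Δ4−h4·(2M4+M5)/6=-560/641
t_q=9/2 → seg 2, τ=1/2; S=-3+-4945/1282·τ+4377/641·τ²+-4679/2564·τ³=-70759/20512

  seg 0: a=-2 b=7985/1282 c=0 d=-1807/3846
  seg 1: a=4 b=-4139/641 c=-5421/1282 d=4725/1282
  seg 2: a=-3 b=-4945/1282 c=4377/641 d=-4679/2564
  seg 3: a=2 b=1997/1282 c=-5283/1282 d=6005/5128
  seg 4: a=-2 b=-560/641 c=7449/2564 d=-2483/5128
S(9/2) = -70759/20512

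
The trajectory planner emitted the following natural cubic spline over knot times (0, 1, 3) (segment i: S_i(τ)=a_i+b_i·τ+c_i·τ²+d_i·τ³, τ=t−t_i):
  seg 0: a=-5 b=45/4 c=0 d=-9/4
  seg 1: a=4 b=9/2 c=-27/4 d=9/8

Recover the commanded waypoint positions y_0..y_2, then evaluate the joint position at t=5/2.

y_0 = S_0(0) = a_0 = -5
y_1 = S_1(0) = a_1 = 4
y_2 = S_1(2) = -5
t_q=5/2 is in segment 1 (τ=3/2); S_1(τ)=-41/64

y_0=-5 y_1=4 y_2=-5
S(5/2) = -41/64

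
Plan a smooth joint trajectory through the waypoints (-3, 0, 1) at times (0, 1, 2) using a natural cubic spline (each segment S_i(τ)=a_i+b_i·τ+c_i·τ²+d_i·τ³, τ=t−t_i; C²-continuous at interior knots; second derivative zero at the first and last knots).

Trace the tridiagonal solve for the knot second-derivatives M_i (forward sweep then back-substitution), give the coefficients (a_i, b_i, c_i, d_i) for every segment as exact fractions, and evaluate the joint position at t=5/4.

Δ: Δ0=3, Δ1=1
row 1: diag=4, rhs=-12; c'=1/4, d'=-3
back: M1=-3
M: M0=0, M1=-3, M2=0
seg 0: a=-3, c=M0/2=0, d=(M1−M0)/(6·1)=-1/2, b=Δ0−h0·(2M0+M1)/6=7/2
seg 1: a=0, c=M1/2=-3/2, d=(M2−M1)/(6·1)=1/2, b=Δ1−h1·(2M1+M2)/6=2
t_q=5/4 → seg 1, τ=1/4; S=0+2·τ+-3/2·τ²+1/2·τ³=53/128

  seg 0: a=-3 b=7/2 c=0 d=-1/2
  seg 1: a=0 b=2 c=-3/2 d=1/2
S(5/4) = 53/128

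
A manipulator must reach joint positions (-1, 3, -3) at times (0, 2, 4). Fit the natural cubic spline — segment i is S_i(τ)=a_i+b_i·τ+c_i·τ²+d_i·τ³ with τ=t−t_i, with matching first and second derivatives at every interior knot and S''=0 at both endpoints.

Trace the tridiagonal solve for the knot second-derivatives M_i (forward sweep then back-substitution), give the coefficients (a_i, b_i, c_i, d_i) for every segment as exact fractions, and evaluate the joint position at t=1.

  seg 0: a=-1 b=13/4 c=0 d=-5/16
  seg 1: a=3 b=-1/2 c=-15/8 d=5/16
S(1) = 31/16

Δ: Δ0=2, Δ1=-3
row 1: diag=8, rhs=-30; c'=1/4, d'=-15/4
back: M1=-15/4
M: M0=0, M1=-15/4, M2=0
seg 0: a=-1, c=M0/2=0, d=(M1−M0)/(6·2)=-5/16, b=Δ0−h0·(2M0+M1)/6=13/4
seg 1: a=3, c=M1/2=-15/8, d=(M2−M1)/(6·2)=5/16, b=Δ1−h1·(2M1+M2)/6=-1/2
t_q=1 → seg 0, τ=1; S=-1+13/4·τ+0·τ²+-5/16·τ³=31/16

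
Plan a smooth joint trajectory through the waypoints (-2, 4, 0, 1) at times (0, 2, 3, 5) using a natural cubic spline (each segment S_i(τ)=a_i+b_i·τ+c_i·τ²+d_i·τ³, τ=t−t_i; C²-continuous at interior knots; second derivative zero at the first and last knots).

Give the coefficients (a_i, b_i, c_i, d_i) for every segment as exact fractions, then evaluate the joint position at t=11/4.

  seg 0: a=-2 b=198/35 c=0 d=-93/140
  seg 1: a=4 b=-81/35 c=-279/70 d=23/10
  seg 2: a=0 b=-237/70 c=102/35 d=-17/35
S(11/4) = 4447/4480

Δ: Δ0=3, Δ1=-4, Δ2=1/2
row 1: diag=6, rhs=-42; c'=1/6, d'=-7
row 2: denom=6−1·1/6=35/6; d'=(27−1·-7)/(35/6)=204/35
back: M2=204/35
back: M1=-7−1/6·204/35=-279/35
M: M0=0, M1=-279/35, M2=204/35, M3=0
seg 0: a=-2, c=M0/2=0, d=(M1−M0)/(6·2)=-93/140, b=Δ0−h0·(2M0+M1)/6=198/35
seg 1: a=4, c=M1/2=-279/70, d=(M2−M1)/(6·1)=23/10, b=Δ1−h1·(2M1+M2)/6=-81/35
seg 2: a=0, c=M2/2=102/35, d=(M3−M2)/(6·2)=-17/35, b=Δ2−h2·(2M2+M3)/6=-237/70
t_q=11/4 → seg 1, τ=3/4; S=4+-81/35·τ+-279/70·τ²+23/10·τ³=4447/4480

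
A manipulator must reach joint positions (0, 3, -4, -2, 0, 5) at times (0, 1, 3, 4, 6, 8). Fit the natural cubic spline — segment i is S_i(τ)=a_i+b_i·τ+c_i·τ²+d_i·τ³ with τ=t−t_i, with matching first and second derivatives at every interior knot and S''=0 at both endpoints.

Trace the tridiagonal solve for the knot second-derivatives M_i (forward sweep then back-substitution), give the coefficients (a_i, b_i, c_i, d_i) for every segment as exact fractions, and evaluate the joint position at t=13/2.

  seg 0: a=0 b=625/136 c=0 d=-217/136
  seg 1: a=3 b=-13/68 c=-651/136 d=213/136
  seg 2: a=-4 b=-37/68 c=627/136 d=-281/136
  seg 3: a=-2 b=337/136 c=-27/17 d=231/544
  seg 4: a=0 b=83/68 c=261/272 d=-87/544
S(13/2) = 3613/4352

Δ: Δ0=3, Δ1=-7/2, Δ2=2, Δ3=1, Δ4=5/2
row 1: diag=6, rhs=-39; c'=1/3, d'=-13/2
row 2: denom=6−2·1/3=16/3; d'=(33−2·-13/2)/(16/3)=69/8
row 3: denom=6−1·3/16=93/16; d'=(-6−1·69/8)/(93/16)=-78/31
row 4: denom=8−2·32/93=680/93; d'=(9−2·-78/31)/(680/93)=261/136
back: M4=261/136
back: M3=-78/31−32/93·261/136=-54/17
back: M2=69/8−3/16·-54/17=627/68
back: M1=-13/2−1/3·627/68=-651/68
M: M0=0, M1=-651/68, M2=627/68, M3=-54/17, M4=261/136, M5=0
seg 0: a=0, c=M0/2=0, d=(M1−M0)/(6·1)=-217/136, b=Δ0−h0·(2M0+M1)/6=625/136
seg 1: a=3, c=M1/2=-651/136, d=(M2−M1)/(6·2)=213/136, b=Δ1−h1·(2M1+M2)/6=-13/68
seg 2: a=-4, c=M2/2=627/136, d=(M3−M2)/(6·1)=-281/136, b=Δ2−h2·(2M2+M3)/6=-37/68
seg 3: a=-2, c=M3/2=-27/17, d=(M4−M3)/(6·2)=231/544, b=Δ3−h3·(2M3+M4)/6=337/136
seg 4: a=0, c=M4/2=261/272, d=(M5−M4)/(6·2)=-87/544, b=Δ4−h4·(2M4+M5)/6=83/68
t_q=13/2 → seg 4, τ=1/2; S=0+83/68·τ+261/272·τ²+-87/544·τ³=3613/4352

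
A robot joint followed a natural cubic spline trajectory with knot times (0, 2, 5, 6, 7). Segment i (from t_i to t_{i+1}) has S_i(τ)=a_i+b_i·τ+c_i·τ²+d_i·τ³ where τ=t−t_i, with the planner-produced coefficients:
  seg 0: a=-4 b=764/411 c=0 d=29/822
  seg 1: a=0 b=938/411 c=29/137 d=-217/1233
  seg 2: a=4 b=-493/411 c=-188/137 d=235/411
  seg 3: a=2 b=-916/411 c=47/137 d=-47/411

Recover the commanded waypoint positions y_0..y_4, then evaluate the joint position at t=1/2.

y_0=-4 y_1=0 y_2=4 y_3=2 y_4=0
S(1/2) = -6721/2192

y_0 = S_0(0) = a_0 = -4
y_1 = S_1(0) = a_1 = 0
y_2 = S_2(0) = a_2 = 4
y_3 = S_3(0) = a_3 = 2
y_4 = S_3(1) = 0
t_q=1/2 is in segment 0 (τ=1/2); S_0(τ)=-6721/2192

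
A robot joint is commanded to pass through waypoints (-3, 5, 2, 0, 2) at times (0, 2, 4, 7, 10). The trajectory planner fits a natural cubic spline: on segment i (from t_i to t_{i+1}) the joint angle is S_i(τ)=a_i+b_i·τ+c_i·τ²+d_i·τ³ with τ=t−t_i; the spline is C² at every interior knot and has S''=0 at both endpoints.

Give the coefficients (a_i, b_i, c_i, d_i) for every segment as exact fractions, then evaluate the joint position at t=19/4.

  seg 0: a=-3 b=307/56 c=0 d=-83/224
  seg 1: a=5 b=29/28 c=-249/112 d=107/224
  seg 2: a=2 b=-17/8 c=9/14 d=-79/1512
  seg 3: a=0 b=9/28 c=29/168 d=-29/1512
S(19/4) = 2673/3584

Δ: Δ0=4, Δ1=-3/2, Δ2=-2/3, Δ3=2/3
row 1: diag=8, rhs=-33; c'=1/4, d'=-33/8
row 2: denom=10−2·1/4=19/2; d'=(5−2·-33/8)/(19/2)=53/38
row 3: denom=12−3·6/19=210/19; d'=(8−3·53/38)/(210/19)=29/84
back: M3=29/84
back: M2=53/38−6/19·29/84=9/7
back: M1=-33/8−1/4·9/7=-249/56
M: M0=0, M1=-249/56, M2=9/7, M3=29/84, M4=0
seg 0: a=-3, c=M0/2=0, d=(M1−M0)/(6·2)=-83/224, b=Δ0−h0·(2M0+M1)/6=307/56
seg 1: a=5, c=M1/2=-249/112, d=(M2−M1)/(6·2)=107/224, b=Δ1−h1·(2M1+M2)/6=29/28
seg 2: a=2, c=M2/2=9/14, d=(M3−M2)/(6·3)=-79/1512, b=Δ2−h2·(2M2+M3)/6=-17/8
seg 3: a=0, c=M3/2=29/168, d=(M4−M3)/(6·3)=-29/1512, b=Δ3−h3·(2M3+M4)/6=9/28
t_q=19/4 → seg 2, τ=3/4; S=2+-17/8·τ+9/14·τ²+-79/1512·τ³=2673/3584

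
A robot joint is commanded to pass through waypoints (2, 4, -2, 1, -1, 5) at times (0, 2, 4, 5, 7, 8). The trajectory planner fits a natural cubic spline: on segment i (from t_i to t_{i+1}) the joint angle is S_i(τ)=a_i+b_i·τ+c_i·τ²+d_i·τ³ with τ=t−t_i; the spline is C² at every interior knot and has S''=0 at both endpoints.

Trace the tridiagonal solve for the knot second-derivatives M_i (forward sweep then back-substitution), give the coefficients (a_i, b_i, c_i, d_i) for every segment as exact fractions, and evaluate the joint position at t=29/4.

  seg 0: a=2 b=471/170 c=0 d=-301/680
  seg 1: a=4 b=-216/85 c=-903/340 d=165/136
  seg 2: a=-2 b=237/170 c=393/85 d=-513/170
  seg 3: a=1 b=27/17 c=-753/170 d=533/340
  seg 4: a=-1 b=228/85 c=423/85 d=-141/85
S(29/4) = -241/5440

Δ: Δ0=1, Δ1=-3, Δ2=3, Δ3=-1, Δ4=6
row 1: diag=8, rhs=-24; c'=1/4, d'=-3
row 2: denom=6−2·1/4=11/2; d'=(36−2·-3)/(11/2)=84/11
row 3: denom=6−1·2/11=64/11; d'=(-24−1·84/11)/(64/11)=-87/16
row 4: denom=6−2·11/32=85/16; d'=(42−2·-87/16)/(85/16)=846/85
back: M4=846/85
back: M3=-87/16−11/32·846/85=-753/85
back: M2=84/11−2/11·-753/85=786/85
back: M1=-3−1/4·786/85=-903/170
M: M0=0, M1=-903/170, M2=786/85, M3=-753/85, M4=846/85, M5=0
seg 0: a=2, c=M0/2=0, d=(M1−M0)/(6·2)=-301/680, b=Δ0−h0·(2M0+M1)/6=471/170
seg 1: a=4, c=M1/2=-903/340, d=(M2−M1)/(6·2)=165/136, b=Δ1−h1·(2M1+M2)/6=-216/85
seg 2: a=-2, c=M2/2=393/85, d=(M3−M2)/(6·1)=-513/170, b=Δ2−h2·(2M2+M3)/6=237/170
seg 3: a=1, c=M3/2=-753/170, d=(M4−M3)/(6·2)=533/340, b=Δ3−h3·(2M3+M4)/6=27/17
seg 4: a=-1, c=M4/2=423/85, d=(M5−M4)/(6·1)=-141/85, b=Δ4−h4·(2M4+M5)/6=228/85
t_q=29/4 → seg 4, τ=1/4; S=-1+228/85·τ+423/85·τ²+-141/85·τ³=-241/5440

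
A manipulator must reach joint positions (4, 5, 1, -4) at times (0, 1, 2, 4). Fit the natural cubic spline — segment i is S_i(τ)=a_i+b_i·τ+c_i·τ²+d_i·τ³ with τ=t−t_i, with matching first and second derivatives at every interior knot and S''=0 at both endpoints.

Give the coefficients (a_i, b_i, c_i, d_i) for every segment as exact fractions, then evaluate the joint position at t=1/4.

Δ: Δ0=1, Δ1=-4, Δ2=-5/2
row 1: diag=4, rhs=-30; c'=1/4, d'=-15/2
row 2: denom=6−1·1/4=23/4; d'=(9−1·-15/2)/(23/4)=66/23
back: M2=66/23
back: M1=-15/2−1/4·66/23=-189/23
M: M0=0, M1=-189/23, M2=66/23, M3=0
seg 0: a=4, c=M0/2=0, d=(M1−M0)/(6·1)=-63/46, b=Δ0−h0·(2M0+M1)/6=109/46
seg 1: a=5, c=M1/2=-189/46, d=(M2−M1)/(6·1)=85/46, b=Δ1−h1·(2M1+M2)/6=-40/23
seg 2: a=1, c=M2/2=33/23, d=(M3−M2)/(6·2)=-11/46, b=Δ2−h2·(2M2+M3)/6=-203/46
t_q=1/4 → seg 0, τ=1/4; S=4+109/46·τ+0·τ²+-63/46·τ³=13457/2944

  seg 0: a=4 b=109/46 c=0 d=-63/46
  seg 1: a=5 b=-40/23 c=-189/46 d=85/46
  seg 2: a=1 b=-203/46 c=33/23 d=-11/46
S(1/4) = 13457/2944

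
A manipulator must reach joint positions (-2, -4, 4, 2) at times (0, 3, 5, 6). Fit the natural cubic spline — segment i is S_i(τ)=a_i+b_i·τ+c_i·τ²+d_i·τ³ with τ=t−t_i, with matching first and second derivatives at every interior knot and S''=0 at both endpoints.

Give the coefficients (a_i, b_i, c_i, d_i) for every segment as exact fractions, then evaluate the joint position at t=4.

Δ: Δ0=-2/3, Δ1=4, Δ2=-2
row 1: diag=10, rhs=28; c'=1/5, d'=14/5
row 2: denom=6−2·1/5=28/5; d'=(-36−2·14/5)/(28/5)=-52/7
back: M2=-52/7
back: M1=14/5−1/5·-52/7=30/7
M: M0=0, M1=30/7, M2=-52/7, M3=0
seg 0: a=-2, c=M0/2=0, d=(M1−M0)/(6·3)=5/21, b=Δ0−h0·(2M0+M1)/6=-59/21
seg 1: a=-4, c=M1/2=15/7, d=(M2−M1)/(6·2)=-41/42, b=Δ1−h1·(2M1+M2)/6=76/21
seg 2: a=4, c=M2/2=-26/7, d=(M3−M2)/(6·1)=26/21, b=Δ2−h2·(2M2+M3)/6=10/21
t_q=4 → seg 1, τ=1; S=-4+76/21·τ+15/7·τ²+-41/42·τ³=11/14

  seg 0: a=-2 b=-59/21 c=0 d=5/21
  seg 1: a=-4 b=76/21 c=15/7 d=-41/42
  seg 2: a=4 b=10/21 c=-26/7 d=26/21
S(4) = 11/14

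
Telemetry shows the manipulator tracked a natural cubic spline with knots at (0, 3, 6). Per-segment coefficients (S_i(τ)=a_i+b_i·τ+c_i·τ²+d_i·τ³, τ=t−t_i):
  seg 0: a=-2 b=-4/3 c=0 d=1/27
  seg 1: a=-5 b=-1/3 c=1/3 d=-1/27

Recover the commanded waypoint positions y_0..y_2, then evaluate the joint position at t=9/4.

y_0 = S_0(0) = a_0 = -2
y_1 = S_1(0) = a_1 = -5
y_2 = S_1(3) = -4
t_q=9/4 is in segment 0 (τ=9/4); S_0(τ)=-293/64

y_0=-2 y_1=-5 y_2=-4
S(9/4) = -293/64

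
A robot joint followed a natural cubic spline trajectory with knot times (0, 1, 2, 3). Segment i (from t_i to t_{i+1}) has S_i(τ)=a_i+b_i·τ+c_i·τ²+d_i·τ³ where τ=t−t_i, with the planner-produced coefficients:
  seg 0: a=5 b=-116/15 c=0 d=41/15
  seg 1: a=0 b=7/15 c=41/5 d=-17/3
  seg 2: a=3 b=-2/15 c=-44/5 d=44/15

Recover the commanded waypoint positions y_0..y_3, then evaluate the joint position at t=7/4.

y_0 = S_0(0) = a_0 = 5
y_1 = S_1(0) = a_1 = 0
y_2 = S_2(0) = a_2 = 3
y_3 = S_2(1) = -3
t_q=7/4 is in segment 1 (τ=3/4); S_1(τ)=823/320

y_0=5 y_1=0 y_2=3 y_3=-3
S(7/4) = 823/320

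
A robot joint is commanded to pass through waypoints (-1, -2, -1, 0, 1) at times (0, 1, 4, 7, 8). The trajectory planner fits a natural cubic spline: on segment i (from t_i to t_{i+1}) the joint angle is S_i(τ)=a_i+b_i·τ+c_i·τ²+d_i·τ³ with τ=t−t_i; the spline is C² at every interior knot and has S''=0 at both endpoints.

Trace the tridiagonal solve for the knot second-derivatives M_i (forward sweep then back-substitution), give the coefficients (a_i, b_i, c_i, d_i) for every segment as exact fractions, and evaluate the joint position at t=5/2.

Δ: Δ0=-1, Δ1=1/3, Δ2=1/3, Δ3=1
row 1: diag=8, rhs=8; c'=3/8, d'=1
row 2: denom=12−3·3/8=87/8; d'=(0−3·1)/(87/8)=-8/29
row 3: denom=8−3·8/29=208/29; d'=(4−3·-8/29)/(208/29)=35/52
back: M3=35/52
back: M2=-8/29−8/29·35/52=-6/13
back: M1=1−3/8·-6/13=61/52
M: M0=0, M1=61/52, M2=-6/13, M3=35/52, M4=0
seg 0: a=-1, c=M0/2=0, d=(M1−M0)/(6·1)=61/312, b=Δ0−h0·(2M0+M1)/6=-373/312
seg 1: a=-2, c=M1/2=61/104, d=(M2−M1)/(6·3)=-85/936, b=Δ1−h1·(2M1+M2)/6=-95/156
seg 2: a=-1, c=M2/2=-3/13, d=(M3−M2)/(6·3)=59/936, b=Δ2−h2·(2M2+M3)/6=11/24
seg 3: a=0, c=M3/2=35/104, d=(M4−M3)/(6·1)=-35/312, b=Δ3−h3·(2M3+M4)/6=121/156
t_q=5/2 → seg 1, τ=3/2; S=-2+-95/156·τ+61/104·τ²+-85/936·τ³=-1581/832

  seg 0: a=-1 b=-373/312 c=0 d=61/312
  seg 1: a=-2 b=-95/156 c=61/104 d=-85/936
  seg 2: a=-1 b=11/24 c=-3/13 d=59/936
  seg 3: a=0 b=121/156 c=35/104 d=-35/312
S(5/2) = -1581/832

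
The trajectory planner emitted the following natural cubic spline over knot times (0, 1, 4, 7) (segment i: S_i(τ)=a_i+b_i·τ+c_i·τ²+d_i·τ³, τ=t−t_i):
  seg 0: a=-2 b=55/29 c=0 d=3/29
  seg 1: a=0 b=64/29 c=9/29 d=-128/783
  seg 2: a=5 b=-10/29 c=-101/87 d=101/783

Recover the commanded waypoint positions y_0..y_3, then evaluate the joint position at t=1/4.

y_0 = S_0(0) = a_0 = -2
y_1 = S_1(0) = a_1 = 0
y_2 = S_2(0) = a_2 = 5
y_3 = S_2(3) = -3
t_q=1/4 is in segment 0 (τ=1/4); S_0(τ)=-2829/1856

y_0=-2 y_1=0 y_2=5 y_3=-3
S(1/4) = -2829/1856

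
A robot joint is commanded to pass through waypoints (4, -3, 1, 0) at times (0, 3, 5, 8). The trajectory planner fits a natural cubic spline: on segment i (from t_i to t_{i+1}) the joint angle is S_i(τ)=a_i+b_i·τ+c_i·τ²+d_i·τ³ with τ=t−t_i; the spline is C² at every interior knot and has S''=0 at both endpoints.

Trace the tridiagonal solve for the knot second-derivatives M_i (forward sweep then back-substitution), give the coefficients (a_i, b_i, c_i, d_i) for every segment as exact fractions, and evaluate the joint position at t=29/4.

Δ: Δ0=-7/3, Δ1=2, Δ2=-1/3
row 1: diag=10, rhs=26; c'=1/5, d'=13/5
row 2: denom=10−2·1/5=48/5; d'=(-14−2·13/5)/(48/5)=-2
back: M2=-2
back: M1=13/5−1/5·-2=3
M: M0=0, M1=3, M2=-2, M3=0
seg 0: a=4, c=M0/2=0, d=(M1−M0)/(6·3)=1/6, b=Δ0−h0·(2M0+M1)/6=-23/6
seg 1: a=-3, c=M1/2=3/2, d=(M2−M1)/(6·2)=-5/12, b=Δ1−h1·(2M1+M2)/6=2/3
seg 2: a=1, c=M2/2=-1, d=(M3−M2)/(6·3)=1/9, b=Δ2−h2·(2M2+M3)/6=5/3
t_q=29/4 → seg 2, τ=9/4; S=1+5/3·τ+-1·τ²+1/9·τ³=61/64

  seg 0: a=4 b=-23/6 c=0 d=1/6
  seg 1: a=-3 b=2/3 c=3/2 d=-5/12
  seg 2: a=1 b=5/3 c=-1 d=1/9
S(29/4) = 61/64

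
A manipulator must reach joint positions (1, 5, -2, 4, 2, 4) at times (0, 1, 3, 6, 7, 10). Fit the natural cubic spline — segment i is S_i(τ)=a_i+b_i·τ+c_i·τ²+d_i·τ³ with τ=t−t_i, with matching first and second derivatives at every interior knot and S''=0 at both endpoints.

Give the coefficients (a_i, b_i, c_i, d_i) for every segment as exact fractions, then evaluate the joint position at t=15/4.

  seg 0: a=1 b=8735/1548 c=0 d=-2543/1548
  seg 1: a=5 b=553/774 c=-2543/516 d=4367/3096
  seg 2: a=-2 b=-802/387 c=152/43 d=-2528/3483
  seg 3: a=4 b=-178/387 c=-1160/387 d=188/129
  seg 4: a=2 b=-806/387 c=532/387 d=-532/3483
S(15/4) = -161/86

Δ: Δ0=4, Δ1=-7/2, Δ2=2, Δ3=-2, Δ4=2/3
row 1: diag=6, rhs=-45; c'=1/3, d'=-15/2
row 2: denom=10−2·1/3=28/3; d'=(33−2·-15/2)/(28/3)=36/7
row 3: denom=8−3·9/28=197/28; d'=(-24−3·36/7)/(197/28)=-1104/197
row 4: denom=8−1·28/197=1548/197; d'=(16−1·-1104/197)/(1548/197)=1064/387
back: M4=1064/387
back: M3=-1104/197−28/197·1064/387=-2320/387
back: M2=36/7−9/28·-2320/387=304/43
back: M1=-15/2−1/3·304/43=-2543/258
M: M0=0, M1=-2543/258, M2=304/43, M3=-2320/387, M4=1064/387, M5=0
seg 0: a=1, c=M0/2=0, d=(M1−M0)/(6·1)=-2543/1548, b=Δ0−h0·(2M0+M1)/6=8735/1548
seg 1: a=5, c=M1/2=-2543/516, d=(M2−M1)/(6·2)=4367/3096, b=Δ1−h1·(2M1+M2)/6=553/774
seg 2: a=-2, c=M2/2=152/43, d=(M3−M2)/(6·3)=-2528/3483, b=Δ2−h2·(2M2+M3)/6=-802/387
seg 3: a=4, c=M3/2=-1160/387, d=(M4−M3)/(6·1)=188/129, b=Δ3−h3·(2M3+M4)/6=-178/387
seg 4: a=2, c=M4/2=532/387, d=(M5−M4)/(6·3)=-532/3483, b=Δ4−h4·(2M4+M5)/6=-806/387
t_q=15/4 → seg 2, τ=3/4; S=-2+-802/387·τ+152/43·τ²+-2528/3483·τ³=-161/86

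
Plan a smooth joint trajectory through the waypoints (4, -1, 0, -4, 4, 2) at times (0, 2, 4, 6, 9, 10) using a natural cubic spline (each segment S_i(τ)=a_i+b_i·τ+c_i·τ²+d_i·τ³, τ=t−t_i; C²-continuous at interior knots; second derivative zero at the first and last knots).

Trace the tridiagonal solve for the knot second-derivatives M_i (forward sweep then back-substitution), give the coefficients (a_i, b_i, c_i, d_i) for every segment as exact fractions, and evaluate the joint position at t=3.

  seg 0: a=4 b=-10760/3003 c=0 d=6505/24024
  seg 1: a=-1 b=-2005/6006 c=6505/4004 d=-14507/24024
  seg 2: a=0 b=-464/429 c=-4001/2002 d=9245/12012
  seg 3: a=-4 b=37/231 c=2622/1001 d=-487/819
  seg 4: a=4 b=-536/3003 c=-2735/1001 d=2735/3003
S(3) = -2507/8008

Δ: Δ0=-5/2, Δ1=1/2, Δ2=-2, Δ3=8/3, Δ4=-2
row 1: diag=8, rhs=18; c'=1/4, d'=9/4
row 2: denom=8−2·1/4=15/2; d'=(-15−2·9/4)/(15/2)=-13/5
row 3: denom=10−2·4/15=142/15; d'=(28−2·-13/5)/(142/15)=249/71
row 4: denom=8−3·45/142=1001/142; d'=(-28−3·249/71)/(1001/142)=-5470/1001
back: M4=-5470/1001
back: M3=249/71−45/142·-5470/1001=5244/1001
back: M2=-13/5−4/15·5244/1001=-4001/1001
back: M1=9/4−1/4·-4001/1001=6505/2002
M: M0=0, M1=6505/2002, M2=-4001/1001, M3=5244/1001, M4=-5470/1001, M5=0
seg 0: a=4, c=M0/2=0, d=(M1−M0)/(6·2)=6505/24024, b=Δ0−h0·(2M0+M1)/6=-10760/3003
seg 1: a=-1, c=M1/2=6505/4004, d=(M2−M1)/(6·2)=-14507/24024, b=Δ1−h1·(2M1+M2)/6=-2005/6006
seg 2: a=0, c=M2/2=-4001/2002, d=(M3−M2)/(6·2)=9245/12012, b=Δ2−h2·(2M2+M3)/6=-464/429
seg 3: a=-4, c=M3/2=2622/1001, d=(M4−M3)/(6·3)=-487/819, b=Δ3−h3·(2M3+M4)/6=37/231
seg 4: a=4, c=M4/2=-2735/1001, d=(M5−M4)/(6·1)=2735/3003, b=Δ4−h4·(2M4+M5)/6=-536/3003
t_q=3 → seg 1, τ=1; S=-1+-2005/6006·τ+6505/4004·τ²+-14507/24024·τ³=-2507/8008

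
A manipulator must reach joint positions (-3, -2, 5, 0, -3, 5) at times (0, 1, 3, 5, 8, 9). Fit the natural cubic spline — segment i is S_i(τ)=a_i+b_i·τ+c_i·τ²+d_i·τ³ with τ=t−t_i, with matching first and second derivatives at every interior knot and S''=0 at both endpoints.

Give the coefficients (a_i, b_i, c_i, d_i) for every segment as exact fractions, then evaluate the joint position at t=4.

Δ: Δ0=1, Δ1=7/2, Δ2=-5/2, Δ3=-1, Δ4=8
row 1: diag=6, rhs=15; c'=1/3, d'=5/2
row 2: denom=8−2·1/3=22/3; d'=(-36−2·5/2)/(22/3)=-123/22
row 3: denom=10−2·3/11=104/11; d'=(9−2·-123/22)/(104/11)=111/52
row 4: denom=8−3·33/104=733/104; d'=(54−3·111/52)/(733/104)=4950/733
back: M4=4950/733
back: M3=111/52−33/104·4950/733=-6/733
back: M2=-123/22−3/11·-6/733=-8193/1466
back: M1=5/2−1/3·-8193/1466=3198/733
M: M0=0, M1=3198/733, M2=-8193/1466, M3=-6/733, M4=4950/733, M5=0
seg 0: a=-3, c=M0/2=0, d=(M1−M0)/(6·1)=533/733, b=Δ0−h0·(2M0+M1)/6=200/733
seg 1: a=-2, c=M1/2=1599/733, d=(M2−M1)/(6·2)=-4863/5864, b=Δ1−h1·(2M1+M2)/6=1799/733
seg 2: a=5, c=M2/2=-8193/2932, d=(M3−M2)/(6·2)=2727/5864, b=Δ2−h2·(2M2+M3)/6=1801/1466
seg 3: a=0, c=M3/2=-3/733, d=(M4−M3)/(6·3)=826/2199, b=Δ3−h3·(2M3+M4)/6=-3202/733
seg 4: a=-3, c=M4/2=2475/733, d=(M5−M4)/(6·1)=-825/733, b=Δ4−h4·(2M4+M5)/6=4214/733
t_q=4 → seg 2, τ=1; S=5+1801/1466·τ+-8193/2932·τ²+2727/5864·τ³=22865/5864

  seg 0: a=-3 b=200/733 c=0 d=533/733
  seg 1: a=-2 b=1799/733 c=1599/733 d=-4863/5864
  seg 2: a=5 b=1801/1466 c=-8193/2932 d=2727/5864
  seg 3: a=0 b=-3202/733 c=-3/733 d=826/2199
  seg 4: a=-3 b=4214/733 c=2475/733 d=-825/733
S(4) = 22865/5864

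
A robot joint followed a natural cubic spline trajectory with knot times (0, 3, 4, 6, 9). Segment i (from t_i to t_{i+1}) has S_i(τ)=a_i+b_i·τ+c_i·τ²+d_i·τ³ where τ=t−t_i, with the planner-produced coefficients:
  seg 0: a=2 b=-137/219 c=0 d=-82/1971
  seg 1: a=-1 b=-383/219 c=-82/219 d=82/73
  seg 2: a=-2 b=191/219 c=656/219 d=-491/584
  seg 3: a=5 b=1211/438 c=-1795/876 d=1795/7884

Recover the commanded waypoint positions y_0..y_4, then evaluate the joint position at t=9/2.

y_0=2 y_1=-1 y_2=-2 y_3=5 y_4=1
S(9/2) = -4299/4672

y_0 = S_0(0) = a_0 = 2
y_1 = S_1(0) = a_1 = -1
y_2 = S_2(0) = a_2 = -2
y_3 = S_3(0) = a_3 = 5
y_4 = S_3(3) = 1
t_q=9/2 is in segment 2 (τ=1/2); S_2(τ)=-4299/4672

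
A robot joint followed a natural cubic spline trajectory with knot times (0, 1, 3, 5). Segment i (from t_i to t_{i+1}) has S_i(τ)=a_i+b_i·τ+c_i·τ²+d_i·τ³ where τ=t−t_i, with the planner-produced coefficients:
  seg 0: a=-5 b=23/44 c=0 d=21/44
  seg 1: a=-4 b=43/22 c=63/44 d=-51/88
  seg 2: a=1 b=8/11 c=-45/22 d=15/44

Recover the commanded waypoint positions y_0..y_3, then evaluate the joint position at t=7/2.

y_0=-5 y_1=-4 y_2=1 y_3=-3
S(7/2) = 315/352

y_0 = S_0(0) = a_0 = -5
y_1 = S_1(0) = a_1 = -4
y_2 = S_2(0) = a_2 = 1
y_3 = S_2(2) = -3
t_q=7/2 is in segment 2 (τ=1/2); S_2(τ)=315/352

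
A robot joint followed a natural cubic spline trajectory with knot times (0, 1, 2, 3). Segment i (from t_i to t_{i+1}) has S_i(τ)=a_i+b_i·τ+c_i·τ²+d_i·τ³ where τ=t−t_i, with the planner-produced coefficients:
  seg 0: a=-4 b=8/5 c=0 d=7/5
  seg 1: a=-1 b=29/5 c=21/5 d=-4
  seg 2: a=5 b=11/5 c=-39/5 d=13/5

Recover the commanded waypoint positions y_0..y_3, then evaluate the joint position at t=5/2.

y_0 = S_0(0) = a_0 = -4
y_1 = S_1(0) = a_1 = -1
y_2 = S_2(0) = a_2 = 5
y_3 = S_2(1) = 2
t_q=5/2 is in segment 2 (τ=1/2); S_2(τ)=179/40

y_0=-4 y_1=-1 y_2=5 y_3=2
S(5/2) = 179/40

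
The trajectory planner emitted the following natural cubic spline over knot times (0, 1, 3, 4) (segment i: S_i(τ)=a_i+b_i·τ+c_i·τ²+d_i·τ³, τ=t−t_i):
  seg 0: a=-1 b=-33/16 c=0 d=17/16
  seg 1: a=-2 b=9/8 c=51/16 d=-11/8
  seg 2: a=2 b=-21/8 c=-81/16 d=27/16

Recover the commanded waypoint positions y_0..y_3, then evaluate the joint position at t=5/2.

y_0=-1 y_1=-2 y_2=2 y_3=-4
S(5/2) = 71/32

y_0 = S_0(0) = a_0 = -1
y_1 = S_1(0) = a_1 = -2
y_2 = S_2(0) = a_2 = 2
y_3 = S_2(1) = -4
t_q=5/2 is in segment 1 (τ=3/2); S_1(τ)=71/32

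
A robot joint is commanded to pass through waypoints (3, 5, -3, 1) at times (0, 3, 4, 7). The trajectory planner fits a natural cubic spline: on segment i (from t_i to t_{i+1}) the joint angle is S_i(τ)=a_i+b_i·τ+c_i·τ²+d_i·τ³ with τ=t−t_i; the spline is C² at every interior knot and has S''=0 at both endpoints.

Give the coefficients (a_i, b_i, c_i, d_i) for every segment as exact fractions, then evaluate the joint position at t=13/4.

  seg 0: a=3 b=278/63 c=0 d=-236/567
  seg 1: a=5 b=-430/63 c=-236/63 d=18/7
  seg 2: a=-3 b=-416/63 c=250/63 d=-250/567
S(13/4) = 2083/672

Δ: Δ0=2/3, Δ1=-8, Δ2=4/3
row 1: diag=8, rhs=-52; c'=1/8, d'=-13/2
row 2: denom=8−1·1/8=63/8; d'=(56−1·-13/2)/(63/8)=500/63
back: M2=500/63
back: M1=-13/2−1/8·500/63=-472/63
M: M0=0, M1=-472/63, M2=500/63, M3=0
seg 0: a=3, c=M0/2=0, d=(M1−M0)/(6·3)=-236/567, b=Δ0−h0·(2M0+M1)/6=278/63
seg 1: a=5, c=M1/2=-236/63, d=(M2−M1)/(6·1)=18/7, b=Δ1−h1·(2M1+M2)/6=-430/63
seg 2: a=-3, c=M2/2=250/63, d=(M3−M2)/(6·3)=-250/567, b=Δ2−h2·(2M2+M3)/6=-416/63
t_q=13/4 → seg 1, τ=1/4; S=5+-430/63·τ+-236/63·τ²+18/7·τ³=2083/672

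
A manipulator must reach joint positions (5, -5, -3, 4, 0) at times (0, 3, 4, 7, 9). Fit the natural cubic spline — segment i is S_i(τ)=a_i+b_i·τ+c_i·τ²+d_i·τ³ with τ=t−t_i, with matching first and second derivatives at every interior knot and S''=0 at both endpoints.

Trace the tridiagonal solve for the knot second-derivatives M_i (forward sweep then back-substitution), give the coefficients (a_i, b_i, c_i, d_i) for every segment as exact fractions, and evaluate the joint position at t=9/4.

Δ: Δ0=-10/3, Δ1=2, Δ2=7/3, Δ3=-2
row 1: diag=8, rhs=32; c'=1/8, d'=4
row 2: denom=8−1·1/8=63/8; d'=(2−1·4)/(63/8)=-16/63
row 3: denom=10−3·8/21=62/7; d'=(-26−3·-16/63)/(62/7)=-265/93
back: M3=-265/93
back: M2=-16/63−8/21·-265/93=232/279
back: M1=4−1/8·232/279=1087/279
M: M0=0, M1=1087/279, M2=232/279, M3=-265/93, M4=0
seg 0: a=5, c=M0/2=0, d=(M1−M0)/(6·3)=1087/5022, b=Δ0−h0·(2M0+M1)/6=-2947/558
seg 1: a=-5, c=M1/2=1087/558, d=(M2−M1)/(6·1)=-95/186, b=Δ1−h1·(2M1+M2)/6=157/279
seg 2: a=-3, c=M2/2=116/279, d=(M3−M2)/(6·3)=-1027/5022, b=Δ2−h2·(2M2+M3)/6=1633/558
seg 3: a=4, c=M3/2=-265/186, d=(M4−M3)/(6·2)=265/1116, b=Δ3−h3·(2M3+M4)/6=-28/279
t_q=9/4 → seg 0, τ=9/4; S=5+-2947/558·τ+0·τ²+1087/5022·τ³=-17529/3968

  seg 0: a=5 b=-2947/558 c=0 d=1087/5022
  seg 1: a=-5 b=157/279 c=1087/558 d=-95/186
  seg 2: a=-3 b=1633/558 c=116/279 d=-1027/5022
  seg 3: a=4 b=-28/279 c=-265/186 d=265/1116
S(9/4) = -17529/3968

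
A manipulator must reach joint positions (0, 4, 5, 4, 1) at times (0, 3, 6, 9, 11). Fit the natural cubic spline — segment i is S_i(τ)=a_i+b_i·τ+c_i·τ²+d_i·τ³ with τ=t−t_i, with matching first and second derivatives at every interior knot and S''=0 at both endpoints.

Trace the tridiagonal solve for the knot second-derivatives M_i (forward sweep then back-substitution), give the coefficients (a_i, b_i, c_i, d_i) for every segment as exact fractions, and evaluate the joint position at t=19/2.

  seg 0: a=0 b=1307/828 c=0 d=-203/7452
  seg 1: a=4 b=349/414 c=-203/828 d=187/7452
  seg 2: a=5 b=41/828 c=-4/207 d=-269/7452
  seg 3: a=4 b=-431/414 c=-95/276 d=95/1656
S(19/2) = 15017/4416

Δ: Δ0=4/3, Δ1=1/3, Δ2=-1/3, Δ3=-3/2
row 1: diag=12, rhs=-6; c'=1/4, d'=-1/2
row 2: denom=12−3·1/4=45/4; d'=(-4−3·-1/2)/(45/4)=-2/9
row 3: denom=10−3·4/15=46/5; d'=(-7−3·-2/9)/(46/5)=-95/138
back: M3=-95/138
back: M2=-2/9−4/15·-95/138=-8/207
back: M1=-1/2−1/4·-8/207=-203/414
M: M0=0, M1=-203/414, M2=-8/207, M3=-95/138, M4=0
seg 0: a=0, c=M0/2=0, d=(M1−M0)/(6·3)=-203/7452, b=Δ0−h0·(2M0+M1)/6=1307/828
seg 1: a=4, c=M1/2=-203/828, d=(M2−M1)/(6·3)=187/7452, b=Δ1−h1·(2M1+M2)/6=349/414
seg 2: a=5, c=M2/2=-4/207, d=(M3−M2)/(6·3)=-269/7452, b=Δ2−h2·(2M2+M3)/6=41/828
seg 3: a=4, c=M3/2=-95/276, d=(M4−M3)/(6·2)=95/1656, b=Δ3−h3·(2M3+M4)/6=-431/414
t_q=19/2 → seg 3, τ=1/2; S=4+-431/414·τ+-95/276·τ²+95/1656·τ³=15017/4416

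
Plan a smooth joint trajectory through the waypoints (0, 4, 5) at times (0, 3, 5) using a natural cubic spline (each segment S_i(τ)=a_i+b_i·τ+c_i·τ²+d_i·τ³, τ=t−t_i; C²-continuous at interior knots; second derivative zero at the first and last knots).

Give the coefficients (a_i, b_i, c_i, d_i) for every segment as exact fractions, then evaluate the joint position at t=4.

Δ: Δ0=4/3, Δ1=1/2
row 1: diag=10, rhs=-5; c'=1/5, d'=-1/2
back: M1=-1/2
M: M0=0, M1=-1/2, M2=0
seg 0: a=0, c=M0/2=0, d=(M1−M0)/(6·3)=-1/36, b=Δ0−h0·(2M0+M1)/6=19/12
seg 1: a=4, c=M1/2=-1/4, d=(M2−M1)/(6·2)=1/24, b=Δ1−h1·(2M1+M2)/6=5/6
t_q=4 → seg 1, τ=1; S=4+5/6·τ+-1/4·τ²+1/24·τ³=37/8

  seg 0: a=0 b=19/12 c=0 d=-1/36
  seg 1: a=4 b=5/6 c=-1/4 d=1/24
S(4) = 37/8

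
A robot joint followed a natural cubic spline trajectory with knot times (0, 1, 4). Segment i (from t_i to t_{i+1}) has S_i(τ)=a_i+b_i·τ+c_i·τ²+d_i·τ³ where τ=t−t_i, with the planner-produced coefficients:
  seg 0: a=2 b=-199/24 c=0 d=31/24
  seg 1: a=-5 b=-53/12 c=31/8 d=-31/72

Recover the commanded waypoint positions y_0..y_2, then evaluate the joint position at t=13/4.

y_0 = S_0(0) = a_0 = 2
y_1 = S_1(0) = a_1 = -5
y_2 = S_1(3) = 5
t_q=13/4 is in segment 1 (τ=9/4); S_1(τ)=-115/512

y_0=2 y_1=-5 y_2=5
S(13/4) = -115/512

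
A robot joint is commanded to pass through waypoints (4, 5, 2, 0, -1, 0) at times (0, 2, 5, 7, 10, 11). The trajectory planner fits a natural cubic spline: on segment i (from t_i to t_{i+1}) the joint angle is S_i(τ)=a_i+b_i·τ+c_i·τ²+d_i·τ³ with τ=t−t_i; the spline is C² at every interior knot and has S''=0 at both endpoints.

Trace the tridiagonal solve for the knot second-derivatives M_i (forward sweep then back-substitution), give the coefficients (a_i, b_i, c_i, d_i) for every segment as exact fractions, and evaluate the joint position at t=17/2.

Δ: Δ0=1/2, Δ1=-1, Δ2=-1, Δ3=-1/3, Δ4=1
row 1: diag=10, rhs=-9; c'=3/10, d'=-9/10
row 2: denom=10−3·3/10=91/10; d'=(0−3·-9/10)/(91/10)=27/91
row 3: denom=10−2·20/91=870/91; d'=(4−2·27/91)/(870/91)=31/87
row 4: denom=8−3·91/290=2047/290; d'=(8−3·31/87)/(2047/290)=2010/2047
back: M4=2010/2047
back: M3=31/87−91/290·2010/2047=296/6141
back: M2=27/91−20/91·296/6141=1757/6141
back: M1=-9/10−3/10·1757/6141=-2018/2047
M: M0=0, M1=-2018/2047, M2=1757/6141, M3=296/6141, M4=2010/2047, M5=0
seg 0: a=4, c=M0/2=0, d=(M1−M0)/(6·2)=-1009/12282, b=Δ0−h0·(2M0+M1)/6=10177/12282
seg 1: a=5, c=M1/2=-1009/2047, d=(M2−M1)/(6·3)=7811/110538, b=Δ1−h1·(2M1+M2)/6=-1931/12282
seg 2: a=2, c=M2/2=1757/12282, d=(M3−M2)/(6·2)=-487/24564, b=Δ2−h2·(2M2+M3)/6=-7411/6141
seg 3: a=0, c=M3/2=148/6141, d=(M4−M3)/(6·3)=2867/55269, b=Δ3−h3·(2M3+M4)/6=-1786/2047
seg 4: a=-1, c=M4/2=1005/2047, d=(M5−M4)/(6·1)=-335/2047, b=Δ4−h4·(2M4+M5)/6=1377/2047
t_q=17/2 → seg 3, τ=3/2; S=0+-1786/2047·τ+148/6141·τ²+2867/55269·τ³=-17677/16376

  seg 0: a=4 b=10177/12282 c=0 d=-1009/12282
  seg 1: a=5 b=-1931/12282 c=-1009/2047 d=7811/110538
  seg 2: a=2 b=-7411/6141 c=1757/12282 d=-487/24564
  seg 3: a=0 b=-1786/2047 c=148/6141 d=2867/55269
  seg 4: a=-1 b=1377/2047 c=1005/2047 d=-335/2047
S(17/2) = -17677/16376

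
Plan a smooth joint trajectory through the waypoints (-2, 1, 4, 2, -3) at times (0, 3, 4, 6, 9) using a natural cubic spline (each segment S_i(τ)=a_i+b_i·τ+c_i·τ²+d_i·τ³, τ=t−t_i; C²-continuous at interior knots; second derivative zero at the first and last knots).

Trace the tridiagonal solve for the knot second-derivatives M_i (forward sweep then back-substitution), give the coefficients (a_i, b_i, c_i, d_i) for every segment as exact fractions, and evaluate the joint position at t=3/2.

  seg 0: a=-2 b=-7/219 c=0 d=226/1971
  seg 1: a=1 b=671/219 c=226/219 d=-80/73
  seg 2: a=4 b=403/219 c=-494/219 d=61/146
  seg 3: a=2 b=-475/219 c=55/219 d=-55/1971
S(3/2) = -485/292

Δ: Δ0=1, Δ1=3, Δ2=-1, Δ3=-5/3
row 1: diag=8, rhs=12; c'=1/8, d'=3/2
row 2: denom=6−1·1/8=47/8; d'=(-24−1·3/2)/(47/8)=-204/47
row 3: denom=10−2·16/47=438/47; d'=(-4−2·-204/47)/(438/47)=110/219
back: M3=110/219
back: M2=-204/47−16/47·110/219=-988/219
back: M1=3/2−1/8·-988/219=452/219
M: M0=0, M1=452/219, M2=-988/219, M3=110/219, M4=0
seg 0: a=-2, c=M0/2=0, d=(M1−M0)/(6·3)=226/1971, b=Δ0−h0·(2M0+M1)/6=-7/219
seg 1: a=1, c=M1/2=226/219, d=(M2−M1)/(6·1)=-80/73, b=Δ1−h1·(2M1+M2)/6=671/219
seg 2: a=4, c=M2/2=-494/219, d=(M3−M2)/(6·2)=61/146, b=Δ2−h2·(2M2+M3)/6=403/219
seg 3: a=2, c=M3/2=55/219, d=(M4−M3)/(6·3)=-55/1971, b=Δ3−h3·(2M3+M4)/6=-475/219
t_q=3/2 → seg 0, τ=3/2; S=-2+-7/219·τ+0·τ²+226/1971·τ³=-485/292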